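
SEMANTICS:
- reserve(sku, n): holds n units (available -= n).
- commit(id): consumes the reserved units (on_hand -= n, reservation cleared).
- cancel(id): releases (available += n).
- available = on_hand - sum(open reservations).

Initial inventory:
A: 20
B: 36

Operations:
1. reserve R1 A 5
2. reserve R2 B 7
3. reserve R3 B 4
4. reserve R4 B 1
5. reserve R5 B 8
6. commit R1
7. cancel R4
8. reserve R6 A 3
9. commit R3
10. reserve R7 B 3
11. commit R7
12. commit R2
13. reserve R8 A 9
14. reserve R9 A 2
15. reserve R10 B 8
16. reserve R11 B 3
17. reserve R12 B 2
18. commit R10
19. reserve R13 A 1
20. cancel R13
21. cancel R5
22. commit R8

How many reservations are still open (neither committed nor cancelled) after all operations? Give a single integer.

Step 1: reserve R1 A 5 -> on_hand[A=20 B=36] avail[A=15 B=36] open={R1}
Step 2: reserve R2 B 7 -> on_hand[A=20 B=36] avail[A=15 B=29] open={R1,R2}
Step 3: reserve R3 B 4 -> on_hand[A=20 B=36] avail[A=15 B=25] open={R1,R2,R3}
Step 4: reserve R4 B 1 -> on_hand[A=20 B=36] avail[A=15 B=24] open={R1,R2,R3,R4}
Step 5: reserve R5 B 8 -> on_hand[A=20 B=36] avail[A=15 B=16] open={R1,R2,R3,R4,R5}
Step 6: commit R1 -> on_hand[A=15 B=36] avail[A=15 B=16] open={R2,R3,R4,R5}
Step 7: cancel R4 -> on_hand[A=15 B=36] avail[A=15 B=17] open={R2,R3,R5}
Step 8: reserve R6 A 3 -> on_hand[A=15 B=36] avail[A=12 B=17] open={R2,R3,R5,R6}
Step 9: commit R3 -> on_hand[A=15 B=32] avail[A=12 B=17] open={R2,R5,R6}
Step 10: reserve R7 B 3 -> on_hand[A=15 B=32] avail[A=12 B=14] open={R2,R5,R6,R7}
Step 11: commit R7 -> on_hand[A=15 B=29] avail[A=12 B=14] open={R2,R5,R6}
Step 12: commit R2 -> on_hand[A=15 B=22] avail[A=12 B=14] open={R5,R6}
Step 13: reserve R8 A 9 -> on_hand[A=15 B=22] avail[A=3 B=14] open={R5,R6,R8}
Step 14: reserve R9 A 2 -> on_hand[A=15 B=22] avail[A=1 B=14] open={R5,R6,R8,R9}
Step 15: reserve R10 B 8 -> on_hand[A=15 B=22] avail[A=1 B=6] open={R10,R5,R6,R8,R9}
Step 16: reserve R11 B 3 -> on_hand[A=15 B=22] avail[A=1 B=3] open={R10,R11,R5,R6,R8,R9}
Step 17: reserve R12 B 2 -> on_hand[A=15 B=22] avail[A=1 B=1] open={R10,R11,R12,R5,R6,R8,R9}
Step 18: commit R10 -> on_hand[A=15 B=14] avail[A=1 B=1] open={R11,R12,R5,R6,R8,R9}
Step 19: reserve R13 A 1 -> on_hand[A=15 B=14] avail[A=0 B=1] open={R11,R12,R13,R5,R6,R8,R9}
Step 20: cancel R13 -> on_hand[A=15 B=14] avail[A=1 B=1] open={R11,R12,R5,R6,R8,R9}
Step 21: cancel R5 -> on_hand[A=15 B=14] avail[A=1 B=9] open={R11,R12,R6,R8,R9}
Step 22: commit R8 -> on_hand[A=6 B=14] avail[A=1 B=9] open={R11,R12,R6,R9}
Open reservations: ['R11', 'R12', 'R6', 'R9'] -> 4

Answer: 4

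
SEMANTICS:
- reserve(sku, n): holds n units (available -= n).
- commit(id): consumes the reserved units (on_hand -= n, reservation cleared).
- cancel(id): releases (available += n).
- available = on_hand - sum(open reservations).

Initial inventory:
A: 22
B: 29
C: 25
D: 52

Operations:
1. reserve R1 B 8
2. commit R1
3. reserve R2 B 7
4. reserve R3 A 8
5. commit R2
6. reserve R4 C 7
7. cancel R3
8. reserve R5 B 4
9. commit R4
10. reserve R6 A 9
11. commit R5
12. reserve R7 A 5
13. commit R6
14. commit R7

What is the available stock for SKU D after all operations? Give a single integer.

Step 1: reserve R1 B 8 -> on_hand[A=22 B=29 C=25 D=52] avail[A=22 B=21 C=25 D=52] open={R1}
Step 2: commit R1 -> on_hand[A=22 B=21 C=25 D=52] avail[A=22 B=21 C=25 D=52] open={}
Step 3: reserve R2 B 7 -> on_hand[A=22 B=21 C=25 D=52] avail[A=22 B=14 C=25 D=52] open={R2}
Step 4: reserve R3 A 8 -> on_hand[A=22 B=21 C=25 D=52] avail[A=14 B=14 C=25 D=52] open={R2,R3}
Step 5: commit R2 -> on_hand[A=22 B=14 C=25 D=52] avail[A=14 B=14 C=25 D=52] open={R3}
Step 6: reserve R4 C 7 -> on_hand[A=22 B=14 C=25 D=52] avail[A=14 B=14 C=18 D=52] open={R3,R4}
Step 7: cancel R3 -> on_hand[A=22 B=14 C=25 D=52] avail[A=22 B=14 C=18 D=52] open={R4}
Step 8: reserve R5 B 4 -> on_hand[A=22 B=14 C=25 D=52] avail[A=22 B=10 C=18 D=52] open={R4,R5}
Step 9: commit R4 -> on_hand[A=22 B=14 C=18 D=52] avail[A=22 B=10 C=18 D=52] open={R5}
Step 10: reserve R6 A 9 -> on_hand[A=22 B=14 C=18 D=52] avail[A=13 B=10 C=18 D=52] open={R5,R6}
Step 11: commit R5 -> on_hand[A=22 B=10 C=18 D=52] avail[A=13 B=10 C=18 D=52] open={R6}
Step 12: reserve R7 A 5 -> on_hand[A=22 B=10 C=18 D=52] avail[A=8 B=10 C=18 D=52] open={R6,R7}
Step 13: commit R6 -> on_hand[A=13 B=10 C=18 D=52] avail[A=8 B=10 C=18 D=52] open={R7}
Step 14: commit R7 -> on_hand[A=8 B=10 C=18 D=52] avail[A=8 B=10 C=18 D=52] open={}
Final available[D] = 52

Answer: 52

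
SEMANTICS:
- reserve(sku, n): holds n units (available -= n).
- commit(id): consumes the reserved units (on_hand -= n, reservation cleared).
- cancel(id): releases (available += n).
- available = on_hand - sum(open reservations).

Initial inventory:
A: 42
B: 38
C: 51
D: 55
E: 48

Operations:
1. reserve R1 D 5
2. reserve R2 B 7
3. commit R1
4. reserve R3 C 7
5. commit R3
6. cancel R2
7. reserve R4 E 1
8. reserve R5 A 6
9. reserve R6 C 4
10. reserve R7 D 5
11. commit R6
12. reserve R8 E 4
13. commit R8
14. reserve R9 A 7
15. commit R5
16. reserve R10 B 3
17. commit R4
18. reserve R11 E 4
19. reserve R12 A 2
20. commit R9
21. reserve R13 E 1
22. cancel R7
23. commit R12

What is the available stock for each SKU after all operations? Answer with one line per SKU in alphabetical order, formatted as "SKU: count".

Step 1: reserve R1 D 5 -> on_hand[A=42 B=38 C=51 D=55 E=48] avail[A=42 B=38 C=51 D=50 E=48] open={R1}
Step 2: reserve R2 B 7 -> on_hand[A=42 B=38 C=51 D=55 E=48] avail[A=42 B=31 C=51 D=50 E=48] open={R1,R2}
Step 3: commit R1 -> on_hand[A=42 B=38 C=51 D=50 E=48] avail[A=42 B=31 C=51 D=50 E=48] open={R2}
Step 4: reserve R3 C 7 -> on_hand[A=42 B=38 C=51 D=50 E=48] avail[A=42 B=31 C=44 D=50 E=48] open={R2,R3}
Step 5: commit R3 -> on_hand[A=42 B=38 C=44 D=50 E=48] avail[A=42 B=31 C=44 D=50 E=48] open={R2}
Step 6: cancel R2 -> on_hand[A=42 B=38 C=44 D=50 E=48] avail[A=42 B=38 C=44 D=50 E=48] open={}
Step 7: reserve R4 E 1 -> on_hand[A=42 B=38 C=44 D=50 E=48] avail[A=42 B=38 C=44 D=50 E=47] open={R4}
Step 8: reserve R5 A 6 -> on_hand[A=42 B=38 C=44 D=50 E=48] avail[A=36 B=38 C=44 D=50 E=47] open={R4,R5}
Step 9: reserve R6 C 4 -> on_hand[A=42 B=38 C=44 D=50 E=48] avail[A=36 B=38 C=40 D=50 E=47] open={R4,R5,R6}
Step 10: reserve R7 D 5 -> on_hand[A=42 B=38 C=44 D=50 E=48] avail[A=36 B=38 C=40 D=45 E=47] open={R4,R5,R6,R7}
Step 11: commit R6 -> on_hand[A=42 B=38 C=40 D=50 E=48] avail[A=36 B=38 C=40 D=45 E=47] open={R4,R5,R7}
Step 12: reserve R8 E 4 -> on_hand[A=42 B=38 C=40 D=50 E=48] avail[A=36 B=38 C=40 D=45 E=43] open={R4,R5,R7,R8}
Step 13: commit R8 -> on_hand[A=42 B=38 C=40 D=50 E=44] avail[A=36 B=38 C=40 D=45 E=43] open={R4,R5,R7}
Step 14: reserve R9 A 7 -> on_hand[A=42 B=38 C=40 D=50 E=44] avail[A=29 B=38 C=40 D=45 E=43] open={R4,R5,R7,R9}
Step 15: commit R5 -> on_hand[A=36 B=38 C=40 D=50 E=44] avail[A=29 B=38 C=40 D=45 E=43] open={R4,R7,R9}
Step 16: reserve R10 B 3 -> on_hand[A=36 B=38 C=40 D=50 E=44] avail[A=29 B=35 C=40 D=45 E=43] open={R10,R4,R7,R9}
Step 17: commit R4 -> on_hand[A=36 B=38 C=40 D=50 E=43] avail[A=29 B=35 C=40 D=45 E=43] open={R10,R7,R9}
Step 18: reserve R11 E 4 -> on_hand[A=36 B=38 C=40 D=50 E=43] avail[A=29 B=35 C=40 D=45 E=39] open={R10,R11,R7,R9}
Step 19: reserve R12 A 2 -> on_hand[A=36 B=38 C=40 D=50 E=43] avail[A=27 B=35 C=40 D=45 E=39] open={R10,R11,R12,R7,R9}
Step 20: commit R9 -> on_hand[A=29 B=38 C=40 D=50 E=43] avail[A=27 B=35 C=40 D=45 E=39] open={R10,R11,R12,R7}
Step 21: reserve R13 E 1 -> on_hand[A=29 B=38 C=40 D=50 E=43] avail[A=27 B=35 C=40 D=45 E=38] open={R10,R11,R12,R13,R7}
Step 22: cancel R7 -> on_hand[A=29 B=38 C=40 D=50 E=43] avail[A=27 B=35 C=40 D=50 E=38] open={R10,R11,R12,R13}
Step 23: commit R12 -> on_hand[A=27 B=38 C=40 D=50 E=43] avail[A=27 B=35 C=40 D=50 E=38] open={R10,R11,R13}

Answer: A: 27
B: 35
C: 40
D: 50
E: 38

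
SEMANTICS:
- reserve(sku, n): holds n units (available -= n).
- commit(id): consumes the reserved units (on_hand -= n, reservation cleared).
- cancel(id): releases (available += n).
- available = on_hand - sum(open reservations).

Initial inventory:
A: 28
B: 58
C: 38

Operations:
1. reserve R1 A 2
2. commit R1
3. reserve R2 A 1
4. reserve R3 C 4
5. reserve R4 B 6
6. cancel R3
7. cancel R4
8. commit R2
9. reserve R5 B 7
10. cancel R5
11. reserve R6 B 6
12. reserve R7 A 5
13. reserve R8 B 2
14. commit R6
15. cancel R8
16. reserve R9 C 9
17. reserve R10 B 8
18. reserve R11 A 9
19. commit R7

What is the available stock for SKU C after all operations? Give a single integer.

Step 1: reserve R1 A 2 -> on_hand[A=28 B=58 C=38] avail[A=26 B=58 C=38] open={R1}
Step 2: commit R1 -> on_hand[A=26 B=58 C=38] avail[A=26 B=58 C=38] open={}
Step 3: reserve R2 A 1 -> on_hand[A=26 B=58 C=38] avail[A=25 B=58 C=38] open={R2}
Step 4: reserve R3 C 4 -> on_hand[A=26 B=58 C=38] avail[A=25 B=58 C=34] open={R2,R3}
Step 5: reserve R4 B 6 -> on_hand[A=26 B=58 C=38] avail[A=25 B=52 C=34] open={R2,R3,R4}
Step 6: cancel R3 -> on_hand[A=26 B=58 C=38] avail[A=25 B=52 C=38] open={R2,R4}
Step 7: cancel R4 -> on_hand[A=26 B=58 C=38] avail[A=25 B=58 C=38] open={R2}
Step 8: commit R2 -> on_hand[A=25 B=58 C=38] avail[A=25 B=58 C=38] open={}
Step 9: reserve R5 B 7 -> on_hand[A=25 B=58 C=38] avail[A=25 B=51 C=38] open={R5}
Step 10: cancel R5 -> on_hand[A=25 B=58 C=38] avail[A=25 B=58 C=38] open={}
Step 11: reserve R6 B 6 -> on_hand[A=25 B=58 C=38] avail[A=25 B=52 C=38] open={R6}
Step 12: reserve R7 A 5 -> on_hand[A=25 B=58 C=38] avail[A=20 B=52 C=38] open={R6,R7}
Step 13: reserve R8 B 2 -> on_hand[A=25 B=58 C=38] avail[A=20 B=50 C=38] open={R6,R7,R8}
Step 14: commit R6 -> on_hand[A=25 B=52 C=38] avail[A=20 B=50 C=38] open={R7,R8}
Step 15: cancel R8 -> on_hand[A=25 B=52 C=38] avail[A=20 B=52 C=38] open={R7}
Step 16: reserve R9 C 9 -> on_hand[A=25 B=52 C=38] avail[A=20 B=52 C=29] open={R7,R9}
Step 17: reserve R10 B 8 -> on_hand[A=25 B=52 C=38] avail[A=20 B=44 C=29] open={R10,R7,R9}
Step 18: reserve R11 A 9 -> on_hand[A=25 B=52 C=38] avail[A=11 B=44 C=29] open={R10,R11,R7,R9}
Step 19: commit R7 -> on_hand[A=20 B=52 C=38] avail[A=11 B=44 C=29] open={R10,R11,R9}
Final available[C] = 29

Answer: 29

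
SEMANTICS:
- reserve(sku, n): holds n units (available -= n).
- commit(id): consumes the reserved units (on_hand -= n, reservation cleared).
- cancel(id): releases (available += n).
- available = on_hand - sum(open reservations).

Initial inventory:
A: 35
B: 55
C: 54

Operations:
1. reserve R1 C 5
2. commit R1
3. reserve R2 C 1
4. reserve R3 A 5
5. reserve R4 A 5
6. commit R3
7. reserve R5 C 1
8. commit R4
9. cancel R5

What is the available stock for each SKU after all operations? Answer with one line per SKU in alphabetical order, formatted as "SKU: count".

Answer: A: 25
B: 55
C: 48

Derivation:
Step 1: reserve R1 C 5 -> on_hand[A=35 B=55 C=54] avail[A=35 B=55 C=49] open={R1}
Step 2: commit R1 -> on_hand[A=35 B=55 C=49] avail[A=35 B=55 C=49] open={}
Step 3: reserve R2 C 1 -> on_hand[A=35 B=55 C=49] avail[A=35 B=55 C=48] open={R2}
Step 4: reserve R3 A 5 -> on_hand[A=35 B=55 C=49] avail[A=30 B=55 C=48] open={R2,R3}
Step 5: reserve R4 A 5 -> on_hand[A=35 B=55 C=49] avail[A=25 B=55 C=48] open={R2,R3,R4}
Step 6: commit R3 -> on_hand[A=30 B=55 C=49] avail[A=25 B=55 C=48] open={R2,R4}
Step 7: reserve R5 C 1 -> on_hand[A=30 B=55 C=49] avail[A=25 B=55 C=47] open={R2,R4,R5}
Step 8: commit R4 -> on_hand[A=25 B=55 C=49] avail[A=25 B=55 C=47] open={R2,R5}
Step 9: cancel R5 -> on_hand[A=25 B=55 C=49] avail[A=25 B=55 C=48] open={R2}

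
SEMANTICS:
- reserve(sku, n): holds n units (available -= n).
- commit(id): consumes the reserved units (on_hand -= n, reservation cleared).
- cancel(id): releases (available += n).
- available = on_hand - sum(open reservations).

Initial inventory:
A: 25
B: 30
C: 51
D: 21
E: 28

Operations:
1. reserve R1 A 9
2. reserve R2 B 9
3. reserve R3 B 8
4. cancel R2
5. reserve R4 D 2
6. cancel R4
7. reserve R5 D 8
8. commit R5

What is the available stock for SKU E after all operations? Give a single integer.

Step 1: reserve R1 A 9 -> on_hand[A=25 B=30 C=51 D=21 E=28] avail[A=16 B=30 C=51 D=21 E=28] open={R1}
Step 2: reserve R2 B 9 -> on_hand[A=25 B=30 C=51 D=21 E=28] avail[A=16 B=21 C=51 D=21 E=28] open={R1,R2}
Step 3: reserve R3 B 8 -> on_hand[A=25 B=30 C=51 D=21 E=28] avail[A=16 B=13 C=51 D=21 E=28] open={R1,R2,R3}
Step 4: cancel R2 -> on_hand[A=25 B=30 C=51 D=21 E=28] avail[A=16 B=22 C=51 D=21 E=28] open={R1,R3}
Step 5: reserve R4 D 2 -> on_hand[A=25 B=30 C=51 D=21 E=28] avail[A=16 B=22 C=51 D=19 E=28] open={R1,R3,R4}
Step 6: cancel R4 -> on_hand[A=25 B=30 C=51 D=21 E=28] avail[A=16 B=22 C=51 D=21 E=28] open={R1,R3}
Step 7: reserve R5 D 8 -> on_hand[A=25 B=30 C=51 D=21 E=28] avail[A=16 B=22 C=51 D=13 E=28] open={R1,R3,R5}
Step 8: commit R5 -> on_hand[A=25 B=30 C=51 D=13 E=28] avail[A=16 B=22 C=51 D=13 E=28] open={R1,R3}
Final available[E] = 28

Answer: 28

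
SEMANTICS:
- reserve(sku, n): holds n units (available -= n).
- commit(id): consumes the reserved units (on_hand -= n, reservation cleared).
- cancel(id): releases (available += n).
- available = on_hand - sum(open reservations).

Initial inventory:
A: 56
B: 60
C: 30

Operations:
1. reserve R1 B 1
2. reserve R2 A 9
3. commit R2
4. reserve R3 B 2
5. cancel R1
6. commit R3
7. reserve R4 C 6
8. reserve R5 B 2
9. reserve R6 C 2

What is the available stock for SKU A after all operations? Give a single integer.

Step 1: reserve R1 B 1 -> on_hand[A=56 B=60 C=30] avail[A=56 B=59 C=30] open={R1}
Step 2: reserve R2 A 9 -> on_hand[A=56 B=60 C=30] avail[A=47 B=59 C=30] open={R1,R2}
Step 3: commit R2 -> on_hand[A=47 B=60 C=30] avail[A=47 B=59 C=30] open={R1}
Step 4: reserve R3 B 2 -> on_hand[A=47 B=60 C=30] avail[A=47 B=57 C=30] open={R1,R3}
Step 5: cancel R1 -> on_hand[A=47 B=60 C=30] avail[A=47 B=58 C=30] open={R3}
Step 6: commit R3 -> on_hand[A=47 B=58 C=30] avail[A=47 B=58 C=30] open={}
Step 7: reserve R4 C 6 -> on_hand[A=47 B=58 C=30] avail[A=47 B=58 C=24] open={R4}
Step 8: reserve R5 B 2 -> on_hand[A=47 B=58 C=30] avail[A=47 B=56 C=24] open={R4,R5}
Step 9: reserve R6 C 2 -> on_hand[A=47 B=58 C=30] avail[A=47 B=56 C=22] open={R4,R5,R6}
Final available[A] = 47

Answer: 47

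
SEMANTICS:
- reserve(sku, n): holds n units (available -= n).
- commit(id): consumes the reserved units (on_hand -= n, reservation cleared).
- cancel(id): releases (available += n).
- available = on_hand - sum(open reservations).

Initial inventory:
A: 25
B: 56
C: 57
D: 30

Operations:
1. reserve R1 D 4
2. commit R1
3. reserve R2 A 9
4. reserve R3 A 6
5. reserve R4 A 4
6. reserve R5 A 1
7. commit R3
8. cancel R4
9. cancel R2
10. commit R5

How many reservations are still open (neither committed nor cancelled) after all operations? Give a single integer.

Step 1: reserve R1 D 4 -> on_hand[A=25 B=56 C=57 D=30] avail[A=25 B=56 C=57 D=26] open={R1}
Step 2: commit R1 -> on_hand[A=25 B=56 C=57 D=26] avail[A=25 B=56 C=57 D=26] open={}
Step 3: reserve R2 A 9 -> on_hand[A=25 B=56 C=57 D=26] avail[A=16 B=56 C=57 D=26] open={R2}
Step 4: reserve R3 A 6 -> on_hand[A=25 B=56 C=57 D=26] avail[A=10 B=56 C=57 D=26] open={R2,R3}
Step 5: reserve R4 A 4 -> on_hand[A=25 B=56 C=57 D=26] avail[A=6 B=56 C=57 D=26] open={R2,R3,R4}
Step 6: reserve R5 A 1 -> on_hand[A=25 B=56 C=57 D=26] avail[A=5 B=56 C=57 D=26] open={R2,R3,R4,R5}
Step 7: commit R3 -> on_hand[A=19 B=56 C=57 D=26] avail[A=5 B=56 C=57 D=26] open={R2,R4,R5}
Step 8: cancel R4 -> on_hand[A=19 B=56 C=57 D=26] avail[A=9 B=56 C=57 D=26] open={R2,R5}
Step 9: cancel R2 -> on_hand[A=19 B=56 C=57 D=26] avail[A=18 B=56 C=57 D=26] open={R5}
Step 10: commit R5 -> on_hand[A=18 B=56 C=57 D=26] avail[A=18 B=56 C=57 D=26] open={}
Open reservations: [] -> 0

Answer: 0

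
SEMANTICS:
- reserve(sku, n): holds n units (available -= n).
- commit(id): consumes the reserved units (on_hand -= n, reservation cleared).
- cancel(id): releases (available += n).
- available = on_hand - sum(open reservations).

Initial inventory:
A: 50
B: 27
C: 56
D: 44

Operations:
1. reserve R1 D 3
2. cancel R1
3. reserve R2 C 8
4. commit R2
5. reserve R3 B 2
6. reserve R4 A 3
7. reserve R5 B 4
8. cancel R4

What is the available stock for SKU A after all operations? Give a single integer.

Step 1: reserve R1 D 3 -> on_hand[A=50 B=27 C=56 D=44] avail[A=50 B=27 C=56 D=41] open={R1}
Step 2: cancel R1 -> on_hand[A=50 B=27 C=56 D=44] avail[A=50 B=27 C=56 D=44] open={}
Step 3: reserve R2 C 8 -> on_hand[A=50 B=27 C=56 D=44] avail[A=50 B=27 C=48 D=44] open={R2}
Step 4: commit R2 -> on_hand[A=50 B=27 C=48 D=44] avail[A=50 B=27 C=48 D=44] open={}
Step 5: reserve R3 B 2 -> on_hand[A=50 B=27 C=48 D=44] avail[A=50 B=25 C=48 D=44] open={R3}
Step 6: reserve R4 A 3 -> on_hand[A=50 B=27 C=48 D=44] avail[A=47 B=25 C=48 D=44] open={R3,R4}
Step 7: reserve R5 B 4 -> on_hand[A=50 B=27 C=48 D=44] avail[A=47 B=21 C=48 D=44] open={R3,R4,R5}
Step 8: cancel R4 -> on_hand[A=50 B=27 C=48 D=44] avail[A=50 B=21 C=48 D=44] open={R3,R5}
Final available[A] = 50

Answer: 50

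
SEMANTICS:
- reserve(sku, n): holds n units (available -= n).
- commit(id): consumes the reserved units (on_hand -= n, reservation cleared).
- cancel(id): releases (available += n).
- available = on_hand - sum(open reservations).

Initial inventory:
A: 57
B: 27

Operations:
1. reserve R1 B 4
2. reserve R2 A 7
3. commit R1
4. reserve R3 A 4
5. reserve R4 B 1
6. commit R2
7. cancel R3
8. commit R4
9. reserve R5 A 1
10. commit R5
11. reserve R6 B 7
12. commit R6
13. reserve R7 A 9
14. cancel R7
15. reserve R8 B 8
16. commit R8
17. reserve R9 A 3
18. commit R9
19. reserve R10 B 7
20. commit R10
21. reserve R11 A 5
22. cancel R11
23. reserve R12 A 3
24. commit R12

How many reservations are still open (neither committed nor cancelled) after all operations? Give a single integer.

Step 1: reserve R1 B 4 -> on_hand[A=57 B=27] avail[A=57 B=23] open={R1}
Step 2: reserve R2 A 7 -> on_hand[A=57 B=27] avail[A=50 B=23] open={R1,R2}
Step 3: commit R1 -> on_hand[A=57 B=23] avail[A=50 B=23] open={R2}
Step 4: reserve R3 A 4 -> on_hand[A=57 B=23] avail[A=46 B=23] open={R2,R3}
Step 5: reserve R4 B 1 -> on_hand[A=57 B=23] avail[A=46 B=22] open={R2,R3,R4}
Step 6: commit R2 -> on_hand[A=50 B=23] avail[A=46 B=22] open={R3,R4}
Step 7: cancel R3 -> on_hand[A=50 B=23] avail[A=50 B=22] open={R4}
Step 8: commit R4 -> on_hand[A=50 B=22] avail[A=50 B=22] open={}
Step 9: reserve R5 A 1 -> on_hand[A=50 B=22] avail[A=49 B=22] open={R5}
Step 10: commit R5 -> on_hand[A=49 B=22] avail[A=49 B=22] open={}
Step 11: reserve R6 B 7 -> on_hand[A=49 B=22] avail[A=49 B=15] open={R6}
Step 12: commit R6 -> on_hand[A=49 B=15] avail[A=49 B=15] open={}
Step 13: reserve R7 A 9 -> on_hand[A=49 B=15] avail[A=40 B=15] open={R7}
Step 14: cancel R7 -> on_hand[A=49 B=15] avail[A=49 B=15] open={}
Step 15: reserve R8 B 8 -> on_hand[A=49 B=15] avail[A=49 B=7] open={R8}
Step 16: commit R8 -> on_hand[A=49 B=7] avail[A=49 B=7] open={}
Step 17: reserve R9 A 3 -> on_hand[A=49 B=7] avail[A=46 B=7] open={R9}
Step 18: commit R9 -> on_hand[A=46 B=7] avail[A=46 B=7] open={}
Step 19: reserve R10 B 7 -> on_hand[A=46 B=7] avail[A=46 B=0] open={R10}
Step 20: commit R10 -> on_hand[A=46 B=0] avail[A=46 B=0] open={}
Step 21: reserve R11 A 5 -> on_hand[A=46 B=0] avail[A=41 B=0] open={R11}
Step 22: cancel R11 -> on_hand[A=46 B=0] avail[A=46 B=0] open={}
Step 23: reserve R12 A 3 -> on_hand[A=46 B=0] avail[A=43 B=0] open={R12}
Step 24: commit R12 -> on_hand[A=43 B=0] avail[A=43 B=0] open={}
Open reservations: [] -> 0

Answer: 0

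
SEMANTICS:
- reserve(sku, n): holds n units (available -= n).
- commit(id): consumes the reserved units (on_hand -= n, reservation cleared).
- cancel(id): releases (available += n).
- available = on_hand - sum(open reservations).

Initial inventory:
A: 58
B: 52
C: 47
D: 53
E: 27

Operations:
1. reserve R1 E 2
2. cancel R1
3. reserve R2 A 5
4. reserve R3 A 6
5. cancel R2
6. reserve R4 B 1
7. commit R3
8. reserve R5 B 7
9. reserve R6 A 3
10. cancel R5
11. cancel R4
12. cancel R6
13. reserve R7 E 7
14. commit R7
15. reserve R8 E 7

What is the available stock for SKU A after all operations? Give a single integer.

Step 1: reserve R1 E 2 -> on_hand[A=58 B=52 C=47 D=53 E=27] avail[A=58 B=52 C=47 D=53 E=25] open={R1}
Step 2: cancel R1 -> on_hand[A=58 B=52 C=47 D=53 E=27] avail[A=58 B=52 C=47 D=53 E=27] open={}
Step 3: reserve R2 A 5 -> on_hand[A=58 B=52 C=47 D=53 E=27] avail[A=53 B=52 C=47 D=53 E=27] open={R2}
Step 4: reserve R3 A 6 -> on_hand[A=58 B=52 C=47 D=53 E=27] avail[A=47 B=52 C=47 D=53 E=27] open={R2,R3}
Step 5: cancel R2 -> on_hand[A=58 B=52 C=47 D=53 E=27] avail[A=52 B=52 C=47 D=53 E=27] open={R3}
Step 6: reserve R4 B 1 -> on_hand[A=58 B=52 C=47 D=53 E=27] avail[A=52 B=51 C=47 D=53 E=27] open={R3,R4}
Step 7: commit R3 -> on_hand[A=52 B=52 C=47 D=53 E=27] avail[A=52 B=51 C=47 D=53 E=27] open={R4}
Step 8: reserve R5 B 7 -> on_hand[A=52 B=52 C=47 D=53 E=27] avail[A=52 B=44 C=47 D=53 E=27] open={R4,R5}
Step 9: reserve R6 A 3 -> on_hand[A=52 B=52 C=47 D=53 E=27] avail[A=49 B=44 C=47 D=53 E=27] open={R4,R5,R6}
Step 10: cancel R5 -> on_hand[A=52 B=52 C=47 D=53 E=27] avail[A=49 B=51 C=47 D=53 E=27] open={R4,R6}
Step 11: cancel R4 -> on_hand[A=52 B=52 C=47 D=53 E=27] avail[A=49 B=52 C=47 D=53 E=27] open={R6}
Step 12: cancel R6 -> on_hand[A=52 B=52 C=47 D=53 E=27] avail[A=52 B=52 C=47 D=53 E=27] open={}
Step 13: reserve R7 E 7 -> on_hand[A=52 B=52 C=47 D=53 E=27] avail[A=52 B=52 C=47 D=53 E=20] open={R7}
Step 14: commit R7 -> on_hand[A=52 B=52 C=47 D=53 E=20] avail[A=52 B=52 C=47 D=53 E=20] open={}
Step 15: reserve R8 E 7 -> on_hand[A=52 B=52 C=47 D=53 E=20] avail[A=52 B=52 C=47 D=53 E=13] open={R8}
Final available[A] = 52

Answer: 52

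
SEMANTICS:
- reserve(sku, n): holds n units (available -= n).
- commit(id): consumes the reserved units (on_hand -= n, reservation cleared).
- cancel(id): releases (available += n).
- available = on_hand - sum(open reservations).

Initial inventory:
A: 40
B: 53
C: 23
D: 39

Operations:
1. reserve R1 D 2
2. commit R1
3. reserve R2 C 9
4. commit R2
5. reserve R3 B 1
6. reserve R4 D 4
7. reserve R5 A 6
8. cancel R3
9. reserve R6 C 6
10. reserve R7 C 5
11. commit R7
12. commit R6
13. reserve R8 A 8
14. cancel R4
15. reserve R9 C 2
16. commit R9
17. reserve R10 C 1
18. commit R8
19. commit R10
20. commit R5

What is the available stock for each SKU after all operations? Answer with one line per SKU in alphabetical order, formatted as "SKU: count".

Answer: A: 26
B: 53
C: 0
D: 37

Derivation:
Step 1: reserve R1 D 2 -> on_hand[A=40 B=53 C=23 D=39] avail[A=40 B=53 C=23 D=37] open={R1}
Step 2: commit R1 -> on_hand[A=40 B=53 C=23 D=37] avail[A=40 B=53 C=23 D=37] open={}
Step 3: reserve R2 C 9 -> on_hand[A=40 B=53 C=23 D=37] avail[A=40 B=53 C=14 D=37] open={R2}
Step 4: commit R2 -> on_hand[A=40 B=53 C=14 D=37] avail[A=40 B=53 C=14 D=37] open={}
Step 5: reserve R3 B 1 -> on_hand[A=40 B=53 C=14 D=37] avail[A=40 B=52 C=14 D=37] open={R3}
Step 6: reserve R4 D 4 -> on_hand[A=40 B=53 C=14 D=37] avail[A=40 B=52 C=14 D=33] open={R3,R4}
Step 7: reserve R5 A 6 -> on_hand[A=40 B=53 C=14 D=37] avail[A=34 B=52 C=14 D=33] open={R3,R4,R5}
Step 8: cancel R3 -> on_hand[A=40 B=53 C=14 D=37] avail[A=34 B=53 C=14 D=33] open={R4,R5}
Step 9: reserve R6 C 6 -> on_hand[A=40 B=53 C=14 D=37] avail[A=34 B=53 C=8 D=33] open={R4,R5,R6}
Step 10: reserve R7 C 5 -> on_hand[A=40 B=53 C=14 D=37] avail[A=34 B=53 C=3 D=33] open={R4,R5,R6,R7}
Step 11: commit R7 -> on_hand[A=40 B=53 C=9 D=37] avail[A=34 B=53 C=3 D=33] open={R4,R5,R6}
Step 12: commit R6 -> on_hand[A=40 B=53 C=3 D=37] avail[A=34 B=53 C=3 D=33] open={R4,R5}
Step 13: reserve R8 A 8 -> on_hand[A=40 B=53 C=3 D=37] avail[A=26 B=53 C=3 D=33] open={R4,R5,R8}
Step 14: cancel R4 -> on_hand[A=40 B=53 C=3 D=37] avail[A=26 B=53 C=3 D=37] open={R5,R8}
Step 15: reserve R9 C 2 -> on_hand[A=40 B=53 C=3 D=37] avail[A=26 B=53 C=1 D=37] open={R5,R8,R9}
Step 16: commit R9 -> on_hand[A=40 B=53 C=1 D=37] avail[A=26 B=53 C=1 D=37] open={R5,R8}
Step 17: reserve R10 C 1 -> on_hand[A=40 B=53 C=1 D=37] avail[A=26 B=53 C=0 D=37] open={R10,R5,R8}
Step 18: commit R8 -> on_hand[A=32 B=53 C=1 D=37] avail[A=26 B=53 C=0 D=37] open={R10,R5}
Step 19: commit R10 -> on_hand[A=32 B=53 C=0 D=37] avail[A=26 B=53 C=0 D=37] open={R5}
Step 20: commit R5 -> on_hand[A=26 B=53 C=0 D=37] avail[A=26 B=53 C=0 D=37] open={}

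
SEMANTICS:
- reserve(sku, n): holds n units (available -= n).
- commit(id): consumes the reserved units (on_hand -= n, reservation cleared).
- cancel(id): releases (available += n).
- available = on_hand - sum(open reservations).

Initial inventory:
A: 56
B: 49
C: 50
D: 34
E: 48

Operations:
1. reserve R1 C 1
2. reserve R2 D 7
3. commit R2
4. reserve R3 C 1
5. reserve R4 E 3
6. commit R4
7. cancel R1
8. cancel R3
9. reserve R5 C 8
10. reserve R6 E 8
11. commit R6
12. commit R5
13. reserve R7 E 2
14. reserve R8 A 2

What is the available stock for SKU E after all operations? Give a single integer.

Answer: 35

Derivation:
Step 1: reserve R1 C 1 -> on_hand[A=56 B=49 C=50 D=34 E=48] avail[A=56 B=49 C=49 D=34 E=48] open={R1}
Step 2: reserve R2 D 7 -> on_hand[A=56 B=49 C=50 D=34 E=48] avail[A=56 B=49 C=49 D=27 E=48] open={R1,R2}
Step 3: commit R2 -> on_hand[A=56 B=49 C=50 D=27 E=48] avail[A=56 B=49 C=49 D=27 E=48] open={R1}
Step 4: reserve R3 C 1 -> on_hand[A=56 B=49 C=50 D=27 E=48] avail[A=56 B=49 C=48 D=27 E=48] open={R1,R3}
Step 5: reserve R4 E 3 -> on_hand[A=56 B=49 C=50 D=27 E=48] avail[A=56 B=49 C=48 D=27 E=45] open={R1,R3,R4}
Step 6: commit R4 -> on_hand[A=56 B=49 C=50 D=27 E=45] avail[A=56 B=49 C=48 D=27 E=45] open={R1,R3}
Step 7: cancel R1 -> on_hand[A=56 B=49 C=50 D=27 E=45] avail[A=56 B=49 C=49 D=27 E=45] open={R3}
Step 8: cancel R3 -> on_hand[A=56 B=49 C=50 D=27 E=45] avail[A=56 B=49 C=50 D=27 E=45] open={}
Step 9: reserve R5 C 8 -> on_hand[A=56 B=49 C=50 D=27 E=45] avail[A=56 B=49 C=42 D=27 E=45] open={R5}
Step 10: reserve R6 E 8 -> on_hand[A=56 B=49 C=50 D=27 E=45] avail[A=56 B=49 C=42 D=27 E=37] open={R5,R6}
Step 11: commit R6 -> on_hand[A=56 B=49 C=50 D=27 E=37] avail[A=56 B=49 C=42 D=27 E=37] open={R5}
Step 12: commit R5 -> on_hand[A=56 B=49 C=42 D=27 E=37] avail[A=56 B=49 C=42 D=27 E=37] open={}
Step 13: reserve R7 E 2 -> on_hand[A=56 B=49 C=42 D=27 E=37] avail[A=56 B=49 C=42 D=27 E=35] open={R7}
Step 14: reserve R8 A 2 -> on_hand[A=56 B=49 C=42 D=27 E=37] avail[A=54 B=49 C=42 D=27 E=35] open={R7,R8}
Final available[E] = 35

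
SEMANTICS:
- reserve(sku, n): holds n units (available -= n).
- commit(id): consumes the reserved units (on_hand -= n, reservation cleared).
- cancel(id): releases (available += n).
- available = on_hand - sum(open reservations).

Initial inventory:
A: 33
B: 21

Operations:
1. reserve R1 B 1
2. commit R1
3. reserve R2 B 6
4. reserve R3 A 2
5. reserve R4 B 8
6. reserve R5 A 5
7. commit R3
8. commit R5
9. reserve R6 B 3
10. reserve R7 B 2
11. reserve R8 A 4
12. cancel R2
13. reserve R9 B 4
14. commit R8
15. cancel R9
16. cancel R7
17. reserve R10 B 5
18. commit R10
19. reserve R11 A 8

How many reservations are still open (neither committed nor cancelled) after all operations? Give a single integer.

Step 1: reserve R1 B 1 -> on_hand[A=33 B=21] avail[A=33 B=20] open={R1}
Step 2: commit R1 -> on_hand[A=33 B=20] avail[A=33 B=20] open={}
Step 3: reserve R2 B 6 -> on_hand[A=33 B=20] avail[A=33 B=14] open={R2}
Step 4: reserve R3 A 2 -> on_hand[A=33 B=20] avail[A=31 B=14] open={R2,R3}
Step 5: reserve R4 B 8 -> on_hand[A=33 B=20] avail[A=31 B=6] open={R2,R3,R4}
Step 6: reserve R5 A 5 -> on_hand[A=33 B=20] avail[A=26 B=6] open={R2,R3,R4,R5}
Step 7: commit R3 -> on_hand[A=31 B=20] avail[A=26 B=6] open={R2,R4,R5}
Step 8: commit R5 -> on_hand[A=26 B=20] avail[A=26 B=6] open={R2,R4}
Step 9: reserve R6 B 3 -> on_hand[A=26 B=20] avail[A=26 B=3] open={R2,R4,R6}
Step 10: reserve R7 B 2 -> on_hand[A=26 B=20] avail[A=26 B=1] open={R2,R4,R6,R7}
Step 11: reserve R8 A 4 -> on_hand[A=26 B=20] avail[A=22 B=1] open={R2,R4,R6,R7,R8}
Step 12: cancel R2 -> on_hand[A=26 B=20] avail[A=22 B=7] open={R4,R6,R7,R8}
Step 13: reserve R9 B 4 -> on_hand[A=26 B=20] avail[A=22 B=3] open={R4,R6,R7,R8,R9}
Step 14: commit R8 -> on_hand[A=22 B=20] avail[A=22 B=3] open={R4,R6,R7,R9}
Step 15: cancel R9 -> on_hand[A=22 B=20] avail[A=22 B=7] open={R4,R6,R7}
Step 16: cancel R7 -> on_hand[A=22 B=20] avail[A=22 B=9] open={R4,R6}
Step 17: reserve R10 B 5 -> on_hand[A=22 B=20] avail[A=22 B=4] open={R10,R4,R6}
Step 18: commit R10 -> on_hand[A=22 B=15] avail[A=22 B=4] open={R4,R6}
Step 19: reserve R11 A 8 -> on_hand[A=22 B=15] avail[A=14 B=4] open={R11,R4,R6}
Open reservations: ['R11', 'R4', 'R6'] -> 3

Answer: 3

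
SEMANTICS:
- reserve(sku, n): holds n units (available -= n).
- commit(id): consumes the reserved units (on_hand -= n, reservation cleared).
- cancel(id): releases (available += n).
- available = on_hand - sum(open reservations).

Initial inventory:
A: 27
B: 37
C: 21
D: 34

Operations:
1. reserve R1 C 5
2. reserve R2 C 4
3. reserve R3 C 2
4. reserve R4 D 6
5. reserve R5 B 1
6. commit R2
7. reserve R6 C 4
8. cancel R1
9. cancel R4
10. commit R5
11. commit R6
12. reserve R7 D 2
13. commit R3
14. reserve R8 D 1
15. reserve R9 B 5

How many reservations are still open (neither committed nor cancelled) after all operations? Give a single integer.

Answer: 3

Derivation:
Step 1: reserve R1 C 5 -> on_hand[A=27 B=37 C=21 D=34] avail[A=27 B=37 C=16 D=34] open={R1}
Step 2: reserve R2 C 4 -> on_hand[A=27 B=37 C=21 D=34] avail[A=27 B=37 C=12 D=34] open={R1,R2}
Step 3: reserve R3 C 2 -> on_hand[A=27 B=37 C=21 D=34] avail[A=27 B=37 C=10 D=34] open={R1,R2,R3}
Step 4: reserve R4 D 6 -> on_hand[A=27 B=37 C=21 D=34] avail[A=27 B=37 C=10 D=28] open={R1,R2,R3,R4}
Step 5: reserve R5 B 1 -> on_hand[A=27 B=37 C=21 D=34] avail[A=27 B=36 C=10 D=28] open={R1,R2,R3,R4,R5}
Step 6: commit R2 -> on_hand[A=27 B=37 C=17 D=34] avail[A=27 B=36 C=10 D=28] open={R1,R3,R4,R5}
Step 7: reserve R6 C 4 -> on_hand[A=27 B=37 C=17 D=34] avail[A=27 B=36 C=6 D=28] open={R1,R3,R4,R5,R6}
Step 8: cancel R1 -> on_hand[A=27 B=37 C=17 D=34] avail[A=27 B=36 C=11 D=28] open={R3,R4,R5,R6}
Step 9: cancel R4 -> on_hand[A=27 B=37 C=17 D=34] avail[A=27 B=36 C=11 D=34] open={R3,R5,R6}
Step 10: commit R5 -> on_hand[A=27 B=36 C=17 D=34] avail[A=27 B=36 C=11 D=34] open={R3,R6}
Step 11: commit R6 -> on_hand[A=27 B=36 C=13 D=34] avail[A=27 B=36 C=11 D=34] open={R3}
Step 12: reserve R7 D 2 -> on_hand[A=27 B=36 C=13 D=34] avail[A=27 B=36 C=11 D=32] open={R3,R7}
Step 13: commit R3 -> on_hand[A=27 B=36 C=11 D=34] avail[A=27 B=36 C=11 D=32] open={R7}
Step 14: reserve R8 D 1 -> on_hand[A=27 B=36 C=11 D=34] avail[A=27 B=36 C=11 D=31] open={R7,R8}
Step 15: reserve R9 B 5 -> on_hand[A=27 B=36 C=11 D=34] avail[A=27 B=31 C=11 D=31] open={R7,R8,R9}
Open reservations: ['R7', 'R8', 'R9'] -> 3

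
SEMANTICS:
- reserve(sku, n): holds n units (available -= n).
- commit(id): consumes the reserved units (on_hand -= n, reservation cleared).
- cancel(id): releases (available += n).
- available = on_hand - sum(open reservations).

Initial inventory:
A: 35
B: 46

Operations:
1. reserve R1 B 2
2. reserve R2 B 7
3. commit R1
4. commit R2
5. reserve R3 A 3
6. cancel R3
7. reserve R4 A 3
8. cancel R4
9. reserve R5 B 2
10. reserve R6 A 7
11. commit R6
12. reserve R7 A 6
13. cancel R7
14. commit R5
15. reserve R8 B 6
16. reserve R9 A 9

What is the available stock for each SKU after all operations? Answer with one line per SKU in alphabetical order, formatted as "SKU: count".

Step 1: reserve R1 B 2 -> on_hand[A=35 B=46] avail[A=35 B=44] open={R1}
Step 2: reserve R2 B 7 -> on_hand[A=35 B=46] avail[A=35 B=37] open={R1,R2}
Step 3: commit R1 -> on_hand[A=35 B=44] avail[A=35 B=37] open={R2}
Step 4: commit R2 -> on_hand[A=35 B=37] avail[A=35 B=37] open={}
Step 5: reserve R3 A 3 -> on_hand[A=35 B=37] avail[A=32 B=37] open={R3}
Step 6: cancel R3 -> on_hand[A=35 B=37] avail[A=35 B=37] open={}
Step 7: reserve R4 A 3 -> on_hand[A=35 B=37] avail[A=32 B=37] open={R4}
Step 8: cancel R4 -> on_hand[A=35 B=37] avail[A=35 B=37] open={}
Step 9: reserve R5 B 2 -> on_hand[A=35 B=37] avail[A=35 B=35] open={R5}
Step 10: reserve R6 A 7 -> on_hand[A=35 B=37] avail[A=28 B=35] open={R5,R6}
Step 11: commit R6 -> on_hand[A=28 B=37] avail[A=28 B=35] open={R5}
Step 12: reserve R7 A 6 -> on_hand[A=28 B=37] avail[A=22 B=35] open={R5,R7}
Step 13: cancel R7 -> on_hand[A=28 B=37] avail[A=28 B=35] open={R5}
Step 14: commit R5 -> on_hand[A=28 B=35] avail[A=28 B=35] open={}
Step 15: reserve R8 B 6 -> on_hand[A=28 B=35] avail[A=28 B=29] open={R8}
Step 16: reserve R9 A 9 -> on_hand[A=28 B=35] avail[A=19 B=29] open={R8,R9}

Answer: A: 19
B: 29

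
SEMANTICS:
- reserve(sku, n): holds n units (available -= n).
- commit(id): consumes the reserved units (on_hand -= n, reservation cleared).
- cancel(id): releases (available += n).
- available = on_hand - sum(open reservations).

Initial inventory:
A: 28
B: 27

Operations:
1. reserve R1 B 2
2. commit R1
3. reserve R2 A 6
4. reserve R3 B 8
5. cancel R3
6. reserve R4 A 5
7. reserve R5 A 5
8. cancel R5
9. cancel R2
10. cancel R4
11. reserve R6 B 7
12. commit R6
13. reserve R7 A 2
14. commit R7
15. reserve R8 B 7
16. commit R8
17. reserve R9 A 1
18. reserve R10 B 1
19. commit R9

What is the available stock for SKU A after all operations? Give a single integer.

Answer: 25

Derivation:
Step 1: reserve R1 B 2 -> on_hand[A=28 B=27] avail[A=28 B=25] open={R1}
Step 2: commit R1 -> on_hand[A=28 B=25] avail[A=28 B=25] open={}
Step 3: reserve R2 A 6 -> on_hand[A=28 B=25] avail[A=22 B=25] open={R2}
Step 4: reserve R3 B 8 -> on_hand[A=28 B=25] avail[A=22 B=17] open={R2,R3}
Step 5: cancel R3 -> on_hand[A=28 B=25] avail[A=22 B=25] open={R2}
Step 6: reserve R4 A 5 -> on_hand[A=28 B=25] avail[A=17 B=25] open={R2,R4}
Step 7: reserve R5 A 5 -> on_hand[A=28 B=25] avail[A=12 B=25] open={R2,R4,R5}
Step 8: cancel R5 -> on_hand[A=28 B=25] avail[A=17 B=25] open={R2,R4}
Step 9: cancel R2 -> on_hand[A=28 B=25] avail[A=23 B=25] open={R4}
Step 10: cancel R4 -> on_hand[A=28 B=25] avail[A=28 B=25] open={}
Step 11: reserve R6 B 7 -> on_hand[A=28 B=25] avail[A=28 B=18] open={R6}
Step 12: commit R6 -> on_hand[A=28 B=18] avail[A=28 B=18] open={}
Step 13: reserve R7 A 2 -> on_hand[A=28 B=18] avail[A=26 B=18] open={R7}
Step 14: commit R7 -> on_hand[A=26 B=18] avail[A=26 B=18] open={}
Step 15: reserve R8 B 7 -> on_hand[A=26 B=18] avail[A=26 B=11] open={R8}
Step 16: commit R8 -> on_hand[A=26 B=11] avail[A=26 B=11] open={}
Step 17: reserve R9 A 1 -> on_hand[A=26 B=11] avail[A=25 B=11] open={R9}
Step 18: reserve R10 B 1 -> on_hand[A=26 B=11] avail[A=25 B=10] open={R10,R9}
Step 19: commit R9 -> on_hand[A=25 B=11] avail[A=25 B=10] open={R10}
Final available[A] = 25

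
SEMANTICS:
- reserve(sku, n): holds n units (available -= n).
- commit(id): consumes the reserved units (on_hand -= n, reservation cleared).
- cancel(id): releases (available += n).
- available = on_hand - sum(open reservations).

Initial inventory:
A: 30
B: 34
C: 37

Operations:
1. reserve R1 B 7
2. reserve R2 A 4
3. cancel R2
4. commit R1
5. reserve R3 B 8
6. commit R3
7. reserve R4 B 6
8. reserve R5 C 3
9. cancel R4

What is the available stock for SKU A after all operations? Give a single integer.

Step 1: reserve R1 B 7 -> on_hand[A=30 B=34 C=37] avail[A=30 B=27 C=37] open={R1}
Step 2: reserve R2 A 4 -> on_hand[A=30 B=34 C=37] avail[A=26 B=27 C=37] open={R1,R2}
Step 3: cancel R2 -> on_hand[A=30 B=34 C=37] avail[A=30 B=27 C=37] open={R1}
Step 4: commit R1 -> on_hand[A=30 B=27 C=37] avail[A=30 B=27 C=37] open={}
Step 5: reserve R3 B 8 -> on_hand[A=30 B=27 C=37] avail[A=30 B=19 C=37] open={R3}
Step 6: commit R3 -> on_hand[A=30 B=19 C=37] avail[A=30 B=19 C=37] open={}
Step 7: reserve R4 B 6 -> on_hand[A=30 B=19 C=37] avail[A=30 B=13 C=37] open={R4}
Step 8: reserve R5 C 3 -> on_hand[A=30 B=19 C=37] avail[A=30 B=13 C=34] open={R4,R5}
Step 9: cancel R4 -> on_hand[A=30 B=19 C=37] avail[A=30 B=19 C=34] open={R5}
Final available[A] = 30

Answer: 30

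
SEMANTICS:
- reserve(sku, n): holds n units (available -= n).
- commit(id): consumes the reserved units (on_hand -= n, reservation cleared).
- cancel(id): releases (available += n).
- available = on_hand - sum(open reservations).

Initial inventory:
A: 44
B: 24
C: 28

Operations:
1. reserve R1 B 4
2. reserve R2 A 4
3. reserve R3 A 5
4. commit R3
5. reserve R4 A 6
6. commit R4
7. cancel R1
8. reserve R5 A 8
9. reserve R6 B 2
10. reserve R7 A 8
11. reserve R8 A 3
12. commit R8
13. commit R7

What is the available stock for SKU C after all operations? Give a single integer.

Answer: 28

Derivation:
Step 1: reserve R1 B 4 -> on_hand[A=44 B=24 C=28] avail[A=44 B=20 C=28] open={R1}
Step 2: reserve R2 A 4 -> on_hand[A=44 B=24 C=28] avail[A=40 B=20 C=28] open={R1,R2}
Step 3: reserve R3 A 5 -> on_hand[A=44 B=24 C=28] avail[A=35 B=20 C=28] open={R1,R2,R3}
Step 4: commit R3 -> on_hand[A=39 B=24 C=28] avail[A=35 B=20 C=28] open={R1,R2}
Step 5: reserve R4 A 6 -> on_hand[A=39 B=24 C=28] avail[A=29 B=20 C=28] open={R1,R2,R4}
Step 6: commit R4 -> on_hand[A=33 B=24 C=28] avail[A=29 B=20 C=28] open={R1,R2}
Step 7: cancel R1 -> on_hand[A=33 B=24 C=28] avail[A=29 B=24 C=28] open={R2}
Step 8: reserve R5 A 8 -> on_hand[A=33 B=24 C=28] avail[A=21 B=24 C=28] open={R2,R5}
Step 9: reserve R6 B 2 -> on_hand[A=33 B=24 C=28] avail[A=21 B=22 C=28] open={R2,R5,R6}
Step 10: reserve R7 A 8 -> on_hand[A=33 B=24 C=28] avail[A=13 B=22 C=28] open={R2,R5,R6,R7}
Step 11: reserve R8 A 3 -> on_hand[A=33 B=24 C=28] avail[A=10 B=22 C=28] open={R2,R5,R6,R7,R8}
Step 12: commit R8 -> on_hand[A=30 B=24 C=28] avail[A=10 B=22 C=28] open={R2,R5,R6,R7}
Step 13: commit R7 -> on_hand[A=22 B=24 C=28] avail[A=10 B=22 C=28] open={R2,R5,R6}
Final available[C] = 28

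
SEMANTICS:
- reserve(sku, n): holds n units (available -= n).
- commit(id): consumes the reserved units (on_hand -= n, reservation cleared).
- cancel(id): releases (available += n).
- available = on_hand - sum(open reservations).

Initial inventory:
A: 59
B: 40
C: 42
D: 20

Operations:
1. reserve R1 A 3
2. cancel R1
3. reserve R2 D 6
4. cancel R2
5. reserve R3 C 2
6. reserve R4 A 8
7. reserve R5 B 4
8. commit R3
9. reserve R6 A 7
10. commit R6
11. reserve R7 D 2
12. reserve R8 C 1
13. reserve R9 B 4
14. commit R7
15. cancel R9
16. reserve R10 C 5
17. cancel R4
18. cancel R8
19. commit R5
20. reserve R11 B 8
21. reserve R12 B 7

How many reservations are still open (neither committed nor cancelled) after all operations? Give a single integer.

Answer: 3

Derivation:
Step 1: reserve R1 A 3 -> on_hand[A=59 B=40 C=42 D=20] avail[A=56 B=40 C=42 D=20] open={R1}
Step 2: cancel R1 -> on_hand[A=59 B=40 C=42 D=20] avail[A=59 B=40 C=42 D=20] open={}
Step 3: reserve R2 D 6 -> on_hand[A=59 B=40 C=42 D=20] avail[A=59 B=40 C=42 D=14] open={R2}
Step 4: cancel R2 -> on_hand[A=59 B=40 C=42 D=20] avail[A=59 B=40 C=42 D=20] open={}
Step 5: reserve R3 C 2 -> on_hand[A=59 B=40 C=42 D=20] avail[A=59 B=40 C=40 D=20] open={R3}
Step 6: reserve R4 A 8 -> on_hand[A=59 B=40 C=42 D=20] avail[A=51 B=40 C=40 D=20] open={R3,R4}
Step 7: reserve R5 B 4 -> on_hand[A=59 B=40 C=42 D=20] avail[A=51 B=36 C=40 D=20] open={R3,R4,R5}
Step 8: commit R3 -> on_hand[A=59 B=40 C=40 D=20] avail[A=51 B=36 C=40 D=20] open={R4,R5}
Step 9: reserve R6 A 7 -> on_hand[A=59 B=40 C=40 D=20] avail[A=44 B=36 C=40 D=20] open={R4,R5,R6}
Step 10: commit R6 -> on_hand[A=52 B=40 C=40 D=20] avail[A=44 B=36 C=40 D=20] open={R4,R5}
Step 11: reserve R7 D 2 -> on_hand[A=52 B=40 C=40 D=20] avail[A=44 B=36 C=40 D=18] open={R4,R5,R7}
Step 12: reserve R8 C 1 -> on_hand[A=52 B=40 C=40 D=20] avail[A=44 B=36 C=39 D=18] open={R4,R5,R7,R8}
Step 13: reserve R9 B 4 -> on_hand[A=52 B=40 C=40 D=20] avail[A=44 B=32 C=39 D=18] open={R4,R5,R7,R8,R9}
Step 14: commit R7 -> on_hand[A=52 B=40 C=40 D=18] avail[A=44 B=32 C=39 D=18] open={R4,R5,R8,R9}
Step 15: cancel R9 -> on_hand[A=52 B=40 C=40 D=18] avail[A=44 B=36 C=39 D=18] open={R4,R5,R8}
Step 16: reserve R10 C 5 -> on_hand[A=52 B=40 C=40 D=18] avail[A=44 B=36 C=34 D=18] open={R10,R4,R5,R8}
Step 17: cancel R4 -> on_hand[A=52 B=40 C=40 D=18] avail[A=52 B=36 C=34 D=18] open={R10,R5,R8}
Step 18: cancel R8 -> on_hand[A=52 B=40 C=40 D=18] avail[A=52 B=36 C=35 D=18] open={R10,R5}
Step 19: commit R5 -> on_hand[A=52 B=36 C=40 D=18] avail[A=52 B=36 C=35 D=18] open={R10}
Step 20: reserve R11 B 8 -> on_hand[A=52 B=36 C=40 D=18] avail[A=52 B=28 C=35 D=18] open={R10,R11}
Step 21: reserve R12 B 7 -> on_hand[A=52 B=36 C=40 D=18] avail[A=52 B=21 C=35 D=18] open={R10,R11,R12}
Open reservations: ['R10', 'R11', 'R12'] -> 3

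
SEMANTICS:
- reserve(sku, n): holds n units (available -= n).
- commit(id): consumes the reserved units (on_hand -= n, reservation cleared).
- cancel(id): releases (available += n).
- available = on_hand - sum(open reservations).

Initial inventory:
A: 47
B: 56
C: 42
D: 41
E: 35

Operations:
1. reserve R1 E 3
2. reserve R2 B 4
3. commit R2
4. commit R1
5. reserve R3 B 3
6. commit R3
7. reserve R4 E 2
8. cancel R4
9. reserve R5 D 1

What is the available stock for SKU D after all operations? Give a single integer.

Step 1: reserve R1 E 3 -> on_hand[A=47 B=56 C=42 D=41 E=35] avail[A=47 B=56 C=42 D=41 E=32] open={R1}
Step 2: reserve R2 B 4 -> on_hand[A=47 B=56 C=42 D=41 E=35] avail[A=47 B=52 C=42 D=41 E=32] open={R1,R2}
Step 3: commit R2 -> on_hand[A=47 B=52 C=42 D=41 E=35] avail[A=47 B=52 C=42 D=41 E=32] open={R1}
Step 4: commit R1 -> on_hand[A=47 B=52 C=42 D=41 E=32] avail[A=47 B=52 C=42 D=41 E=32] open={}
Step 5: reserve R3 B 3 -> on_hand[A=47 B=52 C=42 D=41 E=32] avail[A=47 B=49 C=42 D=41 E=32] open={R3}
Step 6: commit R3 -> on_hand[A=47 B=49 C=42 D=41 E=32] avail[A=47 B=49 C=42 D=41 E=32] open={}
Step 7: reserve R4 E 2 -> on_hand[A=47 B=49 C=42 D=41 E=32] avail[A=47 B=49 C=42 D=41 E=30] open={R4}
Step 8: cancel R4 -> on_hand[A=47 B=49 C=42 D=41 E=32] avail[A=47 B=49 C=42 D=41 E=32] open={}
Step 9: reserve R5 D 1 -> on_hand[A=47 B=49 C=42 D=41 E=32] avail[A=47 B=49 C=42 D=40 E=32] open={R5}
Final available[D] = 40

Answer: 40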